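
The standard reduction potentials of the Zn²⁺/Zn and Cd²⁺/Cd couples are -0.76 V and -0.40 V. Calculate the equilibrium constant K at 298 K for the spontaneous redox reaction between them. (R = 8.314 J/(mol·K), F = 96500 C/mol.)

E°_cell = -0.40 − (-0.76) = 0.36 V, with n = 2 electrons transferred.
At equilibrium E = 0, so the Nernst equation gives ln K = nFE°/RT = (2)(96500)(0.36)/((8.314)(298)) = 28.04.
K = e^28.04 = 1.5 × 10^12.

1.5 × 10^12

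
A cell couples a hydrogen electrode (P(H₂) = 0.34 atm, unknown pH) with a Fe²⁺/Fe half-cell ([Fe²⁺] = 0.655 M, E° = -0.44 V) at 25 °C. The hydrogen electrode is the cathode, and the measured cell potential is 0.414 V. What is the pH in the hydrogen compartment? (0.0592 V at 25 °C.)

pH = 0.77

E°_cell = 0.44 V and n = 2.
log Q = n(E° − E)/0.0592 = 2×(0.44 − 0.414)/0.0592 = 0.878.
With Q = [Fe²⁺]·P(H₂) / [H⁺]^2, solving for [H⁺] gives log[H⁺] = -0.765, so pH = 0.77.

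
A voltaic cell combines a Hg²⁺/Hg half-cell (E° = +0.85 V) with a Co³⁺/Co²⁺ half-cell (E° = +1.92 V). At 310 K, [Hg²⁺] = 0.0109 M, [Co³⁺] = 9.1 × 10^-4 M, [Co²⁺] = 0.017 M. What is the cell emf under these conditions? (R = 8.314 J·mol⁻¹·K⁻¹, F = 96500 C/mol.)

1.05 V

The Co³⁺/Co²⁺ couple has the higher reduction potential and acts as the cathode, so E°_cell = +1.92 − (+0.85) = 1.07 V.
Balancing electrons gives n = 2; the reaction quotient is Q = [Hg²⁺]·[Co²⁺]^2/[Co³⁺]^2 = 3.80.
E = E° − (RT/nF) ln Q = 1.07 − (8.314×310)/(2×96500) × (1.336) = 1.070 − 0.018 = 1.052 V.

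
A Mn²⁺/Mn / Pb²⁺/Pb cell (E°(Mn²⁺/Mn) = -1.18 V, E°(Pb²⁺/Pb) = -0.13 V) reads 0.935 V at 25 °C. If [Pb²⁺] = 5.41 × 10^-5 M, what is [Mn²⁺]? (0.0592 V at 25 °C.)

0.42 M

From the Nernst equation, log Q = n(E° − E)/0.0592 = 2(1.05 − 0.935)/0.0592 = 3.885, so Q = 7680.
With Q = [Mn²⁺]/[Pb²⁺] and the known concentrations, [Mn²⁺] in the numerator gives [Mn²⁺] = 0.42 M.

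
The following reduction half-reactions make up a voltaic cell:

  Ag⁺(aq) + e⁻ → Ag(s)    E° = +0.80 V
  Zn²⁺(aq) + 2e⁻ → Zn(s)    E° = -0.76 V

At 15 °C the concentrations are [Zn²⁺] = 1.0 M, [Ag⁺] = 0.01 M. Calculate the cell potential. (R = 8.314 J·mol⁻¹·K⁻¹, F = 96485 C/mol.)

The Ag⁺/Ag couple has the higher reduction potential and acts as the cathode, so E°_cell = +0.80 − (-0.76) = 1.56 V.
Balancing electrons gives n = 2; the reaction quotient is Q = [Zn²⁺]/[Ag⁺]^2 = 1 × 10^4.
E = E° − (RT/nF) ln Q = 1.56 − (8.314×288)/(2×96485) × (9.210) = 1.560 − 0.114 = 1.446 V.

1.45 V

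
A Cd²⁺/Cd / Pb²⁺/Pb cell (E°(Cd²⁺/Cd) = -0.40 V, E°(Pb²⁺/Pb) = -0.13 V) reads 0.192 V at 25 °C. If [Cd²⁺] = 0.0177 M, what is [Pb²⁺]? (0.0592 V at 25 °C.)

From the Nernst equation, log Q = n(E° − E)/0.0592 = 2(0.27 − 0.192)/0.0592 = 2.635, so Q = 432.
With Q = [Cd²⁺]/[Pb²⁺] and the known concentrations, [Pb²⁺] in the denominator gives [Pb²⁺] = 4.1 × 10^-5 M.

4.1 × 10^-5 M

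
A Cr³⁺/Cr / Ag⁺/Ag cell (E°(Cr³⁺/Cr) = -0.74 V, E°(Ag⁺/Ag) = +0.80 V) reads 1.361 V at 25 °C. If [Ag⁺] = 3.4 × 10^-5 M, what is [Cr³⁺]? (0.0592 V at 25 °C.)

4.6 × 10^-5 M

From the Nernst equation, log Q = n(E° − E)/0.0592 = 3(1.54 − 1.361)/0.0592 = 9.071, so Q = 1.18 × 10^9.
With Q = [Cr³⁺]/[Ag⁺]^3 and the known concentrations, [Cr³⁺] in the numerator gives [Cr³⁺] = 4.6 × 10^-5 M.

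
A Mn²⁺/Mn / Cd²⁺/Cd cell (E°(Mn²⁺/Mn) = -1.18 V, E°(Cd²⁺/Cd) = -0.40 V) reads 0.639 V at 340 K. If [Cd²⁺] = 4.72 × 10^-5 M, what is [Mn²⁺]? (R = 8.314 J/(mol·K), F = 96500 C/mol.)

0.72 M

From the Nernst equation, ln Q = nF(E° − E)/RT = 2×96500×(0.78 − 0.639)/(8.314×340) = 9.627, so Q = 1.52 × 10^4.
With Q = [Mn²⁺]/[Cd²⁺] and the known concentrations, [Mn²⁺] in the numerator gives [Mn²⁺] = 0.72 M.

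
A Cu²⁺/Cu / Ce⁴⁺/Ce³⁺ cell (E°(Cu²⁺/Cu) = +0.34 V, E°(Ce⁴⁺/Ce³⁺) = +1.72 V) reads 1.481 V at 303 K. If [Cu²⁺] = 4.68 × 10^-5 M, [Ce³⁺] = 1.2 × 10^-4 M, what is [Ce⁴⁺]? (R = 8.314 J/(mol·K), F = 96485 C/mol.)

3.9 × 10^-5 M

From the Nernst equation, ln Q = nF(E° − E)/RT = 2×96485×(1.38 − 1.481)/(8.314×303) = -7.737, so Q = 4.36 × 10^-4.
With Q = [Cu²⁺]·[Ce³⁺]^2/[Ce⁴⁺]^2 and the known concentrations, [Ce⁴⁺]^2 in the denominator gives [Ce⁴⁺] = 3.9 × 10^-5 M.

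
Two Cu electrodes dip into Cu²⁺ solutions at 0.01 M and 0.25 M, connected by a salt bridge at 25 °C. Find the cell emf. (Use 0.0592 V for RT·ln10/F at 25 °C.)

0.041 V

Both half-cells are Cu²⁺/Cu, so E°_cell = 0. The concentrated side is the cathode; the cell reaction moves Cu²⁺ from high to low concentration with n = 2.
Q = [Cu²⁺]_dilute/[Cu²⁺]_conc = 0.01/0.25 = 0.0400.
E = 0 − (0.0592/2) log Q = −(0.0592/2)(-1.398) = 0.0414 V.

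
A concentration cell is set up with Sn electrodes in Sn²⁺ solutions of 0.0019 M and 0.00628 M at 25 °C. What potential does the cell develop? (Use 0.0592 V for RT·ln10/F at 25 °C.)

0.015 V

Both half-cells are Sn²⁺/Sn, so E°_cell = 0. The concentrated side is the cathode; the cell reaction moves Sn²⁺ from high to low concentration with n = 2.
Q = [Sn²⁺]_dilute/[Sn²⁺]_conc = 0.0019/0.00628 = 0.303.
E = 0 − (0.0592/2) log Q = −(0.0592/2)(-0.519) = 0.0154 V.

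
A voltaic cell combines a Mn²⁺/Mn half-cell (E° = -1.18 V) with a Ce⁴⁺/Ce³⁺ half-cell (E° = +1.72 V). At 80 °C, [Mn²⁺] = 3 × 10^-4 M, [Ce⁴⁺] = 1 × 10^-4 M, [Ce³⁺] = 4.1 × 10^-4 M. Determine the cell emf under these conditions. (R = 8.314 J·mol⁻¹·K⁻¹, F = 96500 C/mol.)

The Ce⁴⁺/Ce³⁺ couple has the higher reduction potential and acts as the cathode, so E°_cell = +1.72 − (-1.18) = 2.90 V.
Balancing electrons gives n = 2; the reaction quotient is Q = [Mn²⁺]·[Ce³⁺]^2/[Ce⁴⁺]^2 = 0.00504.
E = E° − (RT/nF) ln Q = 2.90 − (8.314×353)/(2×96500) × (-5.290) = 2.900 + 0.080 = 2.980 V.

2.98 V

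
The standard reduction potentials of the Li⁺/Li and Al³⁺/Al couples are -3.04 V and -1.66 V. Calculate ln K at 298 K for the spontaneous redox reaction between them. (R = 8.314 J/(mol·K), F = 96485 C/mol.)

E°_cell = -1.66 − (-3.04) = 1.38 V, with n = 3 electrons transferred.
At equilibrium E = 0, so the Nernst equation gives ln K = nFE°/RT = (3)(96485)(1.38)/((8.314)(298)) = 161.23.

ln K = 161.2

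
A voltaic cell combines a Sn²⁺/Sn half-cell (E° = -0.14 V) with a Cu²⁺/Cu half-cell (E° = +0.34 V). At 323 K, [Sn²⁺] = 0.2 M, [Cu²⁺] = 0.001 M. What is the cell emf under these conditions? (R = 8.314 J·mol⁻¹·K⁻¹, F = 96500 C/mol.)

0.406 V

The Cu²⁺/Cu couple has the higher reduction potential and acts as the cathode, so E°_cell = +0.34 − (-0.14) = 0.48 V.
Balancing electrons gives n = 2; the reaction quotient is Q = [Sn²⁺]/[Cu²⁺] = 200.
E = E° − (RT/nF) ln Q = 0.48 − (8.314×323)/(2×96500) × (5.298) = 0.480 − 0.074 = 0.406 V.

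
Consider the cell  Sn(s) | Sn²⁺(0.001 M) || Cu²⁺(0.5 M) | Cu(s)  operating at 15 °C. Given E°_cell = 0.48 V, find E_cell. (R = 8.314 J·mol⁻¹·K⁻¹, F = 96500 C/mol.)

Balancing electrons gives n = 2; the reaction quotient is Q = [Sn²⁺]/[Cu²⁺] = 0.00200.
E = E° − (RT/nF) ln Q = 0.48 − (8.314×288)/(2×96500) × (-6.215) = 0.480 + 0.077 = 0.557 V.

0.557 V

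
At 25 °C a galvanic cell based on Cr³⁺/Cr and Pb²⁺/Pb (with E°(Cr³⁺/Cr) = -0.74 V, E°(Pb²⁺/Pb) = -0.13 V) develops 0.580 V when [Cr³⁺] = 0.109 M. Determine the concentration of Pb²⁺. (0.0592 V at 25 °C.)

From the Nernst equation, log Q = n(E° − E)/0.0592 = 6(0.61 − 0.580)/0.0592 = 3.041, so Q = 1100.
With Q = [Cr³⁺]^2/[Pb²⁺]^3 and the known concentrations, [Pb²⁺]^3 in the denominator gives [Pb²⁺] = 0.022 M.

0.022 M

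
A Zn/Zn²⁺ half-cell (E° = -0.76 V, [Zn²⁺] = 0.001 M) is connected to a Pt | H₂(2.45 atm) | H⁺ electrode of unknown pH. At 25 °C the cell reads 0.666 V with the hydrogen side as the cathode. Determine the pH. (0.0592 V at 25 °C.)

E°_cell = 0.76 V and n = 2.
log Q = n(E° − E)/0.0592 = 2×(0.76 − 0.666)/0.0592 = 3.176.
With Q = [Zn²⁺]·P(H₂) / [H⁺]^2, solving for [H⁺] gives log[H⁺] = -2.893, so pH = 2.89.

pH = 2.89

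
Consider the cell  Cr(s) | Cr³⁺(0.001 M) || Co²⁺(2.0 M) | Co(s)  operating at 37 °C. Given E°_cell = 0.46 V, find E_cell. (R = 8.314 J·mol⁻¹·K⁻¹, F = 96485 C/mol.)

Balancing electrons gives n = 6; the reaction quotient is Q = [Cr³⁺]^2/[Co²⁺]^3 = 1.25 × 10^-7.
E = E° − (RT/nF) ln Q = 0.46 − (8.314×310)/(6×96485) × (-15.895) = 0.460 + 0.071 = 0.531 V.

0.531 V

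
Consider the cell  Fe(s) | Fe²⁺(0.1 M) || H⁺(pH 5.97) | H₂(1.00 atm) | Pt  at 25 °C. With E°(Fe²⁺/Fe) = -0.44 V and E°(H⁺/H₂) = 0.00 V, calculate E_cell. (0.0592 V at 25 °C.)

The hydrogen couple is the cathode, so E°_cell = 0.44 V; n = 2.
[H⁺] = 10^(−5.97) = 1.1 × 10^-6 M, and Q = [Fe²⁺]·P(H₂) / [H⁺]^2 = 8.71 × 10^10.
E = E° − (0.0592/2) log Q = 0.44 − (0.0592/2)(10.940) = 0.116 V.

0.12 V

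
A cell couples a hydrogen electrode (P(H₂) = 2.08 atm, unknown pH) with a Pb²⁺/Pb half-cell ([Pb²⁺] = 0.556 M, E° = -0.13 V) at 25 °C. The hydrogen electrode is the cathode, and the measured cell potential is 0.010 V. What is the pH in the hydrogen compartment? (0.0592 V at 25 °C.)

E°_cell = 0.13 V and n = 2.
log Q = n(E° − E)/0.0592 = 2×(0.13 − 0.010)/0.0592 = 4.054.
With Q = [Pb²⁺]·P(H₂) / [H⁺]^2, solving for [H⁺] gives log[H⁺] = -1.995, so pH = 2.00.

pH = 2.00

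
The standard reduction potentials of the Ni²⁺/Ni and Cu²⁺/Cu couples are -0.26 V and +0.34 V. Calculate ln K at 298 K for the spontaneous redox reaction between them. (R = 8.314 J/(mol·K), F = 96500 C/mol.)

E°_cell = +0.34 − (-0.26) = 0.60 V, with n = 2 electrons transferred.
At equilibrium E = 0, so the Nernst equation gives ln K = nFE°/RT = (2)(96500)(0.60)/((8.314)(298)) = 46.74.

ln K = 46.7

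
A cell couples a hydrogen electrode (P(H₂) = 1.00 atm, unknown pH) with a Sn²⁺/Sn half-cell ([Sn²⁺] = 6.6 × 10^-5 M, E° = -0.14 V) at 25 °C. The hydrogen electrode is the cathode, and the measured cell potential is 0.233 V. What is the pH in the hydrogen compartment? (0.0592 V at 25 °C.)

E°_cell = 0.14 V and n = 2.
log Q = n(E° − E)/0.0592 = 2×(0.14 − 0.233)/0.0592 = -3.142.
With Q = [Sn²⁺]·P(H₂) / [H⁺]^2, solving for [H⁺] gives log[H⁺] = -0.519, so pH = 0.52.

pH = 0.52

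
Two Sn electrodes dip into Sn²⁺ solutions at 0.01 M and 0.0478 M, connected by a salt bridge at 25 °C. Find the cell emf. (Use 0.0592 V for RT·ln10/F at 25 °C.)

0.020 V

Both half-cells are Sn²⁺/Sn, so E°_cell = 0. The concentrated side is the cathode; the cell reaction moves Sn²⁺ from high to low concentration with n = 2.
Q = [Sn²⁺]_dilute/[Sn²⁺]_conc = 0.01/0.0478 = 0.209.
E = 0 − (0.0592/2) log Q = −(0.0592/2)(-0.679) = 0.0201 V.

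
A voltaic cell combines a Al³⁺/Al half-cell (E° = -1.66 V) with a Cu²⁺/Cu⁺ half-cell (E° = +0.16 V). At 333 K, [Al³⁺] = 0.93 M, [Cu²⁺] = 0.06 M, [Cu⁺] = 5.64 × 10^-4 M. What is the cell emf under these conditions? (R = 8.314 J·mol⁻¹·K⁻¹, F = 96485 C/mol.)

The Cu²⁺/Cu⁺ couple has the higher reduction potential and acts as the cathode, so E°_cell = +0.16 − (-1.66) = 1.82 V.
Balancing electrons gives n = 3; the reaction quotient is Q = [Al³⁺]·[Cu⁺]^3/[Cu²⁺]^3 = 7.72 × 10^-7.
E = E° − (RT/nF) ln Q = 1.82 − (8.314×333)/(3×96485) × (-14.074) = 1.820 + 0.135 = 1.955 V.

1.95 V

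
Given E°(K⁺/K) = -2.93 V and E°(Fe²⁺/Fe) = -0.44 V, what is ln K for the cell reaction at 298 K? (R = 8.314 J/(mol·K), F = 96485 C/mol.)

ln K = 193.9

E°_cell = -0.44 − (-2.93) = 2.49 V, with n = 2 electrons transferred.
At equilibrium E = 0, so the Nernst equation gives ln K = nFE°/RT = (2)(96485)(2.49)/((8.314)(298)) = 193.94.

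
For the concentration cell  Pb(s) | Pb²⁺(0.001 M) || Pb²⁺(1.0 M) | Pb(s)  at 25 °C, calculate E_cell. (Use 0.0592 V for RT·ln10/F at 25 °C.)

0.089 V

Both half-cells are Pb²⁺/Pb, so E°_cell = 0. The concentrated side is the cathode; the cell reaction moves Pb²⁺ from high to low concentration with n = 2.
Q = [Pb²⁺]_dilute/[Pb²⁺]_conc = 0.001/1.0 = 0.00100.
E = 0 − (0.0592/2) log Q = −(0.0592/2)(-3.000) = 0.0888 V.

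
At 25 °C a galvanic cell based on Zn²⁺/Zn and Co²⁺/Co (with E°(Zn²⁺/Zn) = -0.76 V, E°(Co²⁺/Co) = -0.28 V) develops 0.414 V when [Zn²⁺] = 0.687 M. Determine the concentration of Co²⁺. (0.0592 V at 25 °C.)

0.004 M

From the Nernst equation, log Q = n(E° − E)/0.0592 = 2(0.48 − 0.414)/0.0592 = 2.230, so Q = 170.
With Q = [Zn²⁺]/[Co²⁺] and the known concentrations, [Co²⁺] in the denominator gives [Co²⁺] = 0.004 M.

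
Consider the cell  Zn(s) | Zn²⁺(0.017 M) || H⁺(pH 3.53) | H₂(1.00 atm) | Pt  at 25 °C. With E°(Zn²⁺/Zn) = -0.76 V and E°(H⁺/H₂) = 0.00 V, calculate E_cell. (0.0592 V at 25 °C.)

0.60 V

The hydrogen couple is the cathode, so E°_cell = 0.76 V; n = 2.
[H⁺] = 10^(−3.53) = 3 × 10^-4 M, and Q = [Zn²⁺]·P(H₂) / [H⁺]^2 = 1.95 × 10^5.
E = E° − (0.0592/2) log Q = 0.76 − (0.0592/2)(5.290) = 0.603 V.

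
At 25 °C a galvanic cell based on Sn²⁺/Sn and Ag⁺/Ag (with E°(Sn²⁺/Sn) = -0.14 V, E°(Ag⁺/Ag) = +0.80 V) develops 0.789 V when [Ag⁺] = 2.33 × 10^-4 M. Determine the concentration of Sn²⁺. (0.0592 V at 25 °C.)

0.0069 M

From the Nernst equation, log Q = n(E° − E)/0.0592 = 2(0.94 − 0.789)/0.0592 = 5.101, so Q = 1.26 × 10^5.
With Q = [Sn²⁺]/[Ag⁺]^2 and the known concentrations, [Sn²⁺] in the numerator gives [Sn²⁺] = 0.0069 M.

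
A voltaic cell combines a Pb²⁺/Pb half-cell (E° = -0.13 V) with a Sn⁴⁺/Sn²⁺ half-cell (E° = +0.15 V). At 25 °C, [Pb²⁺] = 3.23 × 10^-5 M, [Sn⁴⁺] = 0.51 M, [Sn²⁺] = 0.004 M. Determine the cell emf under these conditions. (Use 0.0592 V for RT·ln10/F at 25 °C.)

The Sn⁴⁺/Sn²⁺ couple has the higher reduction potential and acts as the cathode, so E°_cell = +0.15 − (-0.13) = 0.28 V.
Balancing electrons gives n = 2; the reaction quotient is Q = [Pb²⁺]·[Sn²⁺]/[Sn⁴⁺] = 2.53 × 10^-7.
At 25 °C, E = E° − (0.0592/n) log Q = 0.28 − (0.0592/2)(-6.596) = 0.280 + 0.195 = 0.475 V.

0.475 V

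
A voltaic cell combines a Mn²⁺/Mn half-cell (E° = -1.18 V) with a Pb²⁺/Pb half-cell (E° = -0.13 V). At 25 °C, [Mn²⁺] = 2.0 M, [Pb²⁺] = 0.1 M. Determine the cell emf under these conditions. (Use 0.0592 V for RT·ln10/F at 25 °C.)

1.01 V

The Pb²⁺/Pb couple has the higher reduction potential and acts as the cathode, so E°_cell = -0.13 − (-1.18) = 1.05 V.
Balancing electrons gives n = 2; the reaction quotient is Q = [Mn²⁺]/[Pb²⁺] = 20.0.
At 25 °C, E = E° − (0.0592/n) log Q = 1.05 − (0.0592/2)(1.301) = 1.050 − 0.039 = 1.011 V.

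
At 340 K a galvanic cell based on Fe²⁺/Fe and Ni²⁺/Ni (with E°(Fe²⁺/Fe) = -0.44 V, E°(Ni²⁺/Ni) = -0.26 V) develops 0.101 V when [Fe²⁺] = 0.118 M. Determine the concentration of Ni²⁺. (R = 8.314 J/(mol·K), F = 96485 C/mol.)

5.4 × 10^-4 M

From the Nernst equation, ln Q = nF(E° − E)/RT = 2×96485×(0.18 − 0.101)/(8.314×340) = 5.393, so Q = 220.
With Q = [Fe²⁺]/[Ni²⁺] and the known concentrations, [Ni²⁺] in the denominator gives [Ni²⁺] = 5.4 × 10^-4 M.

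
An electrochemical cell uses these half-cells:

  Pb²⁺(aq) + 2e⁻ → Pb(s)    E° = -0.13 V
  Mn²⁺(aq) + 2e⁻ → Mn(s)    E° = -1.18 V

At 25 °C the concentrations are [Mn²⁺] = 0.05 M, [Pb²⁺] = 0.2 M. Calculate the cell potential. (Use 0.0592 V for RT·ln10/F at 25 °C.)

The Pb²⁺/Pb couple has the higher reduction potential and acts as the cathode, so E°_cell = -0.13 − (-1.18) = 1.05 V.
Balancing electrons gives n = 2; the reaction quotient is Q = [Mn²⁺]/[Pb²⁺] = 0.250.
At 25 °C, E = E° − (0.0592/n) log Q = 1.05 − (0.0592/2)(-0.602) = 1.050 + 0.018 = 1.068 V.

1.07 V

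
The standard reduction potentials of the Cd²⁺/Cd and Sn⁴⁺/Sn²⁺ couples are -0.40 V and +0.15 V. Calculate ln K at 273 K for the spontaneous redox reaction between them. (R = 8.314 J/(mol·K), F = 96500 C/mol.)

E°_cell = +0.15 − (-0.40) = 0.55 V, with n = 2 electrons transferred.
At equilibrium E = 0, so the Nernst equation gives ln K = nFE°/RT = (2)(96500)(0.55)/((8.314)(273)) = 46.77.

ln K = 46.8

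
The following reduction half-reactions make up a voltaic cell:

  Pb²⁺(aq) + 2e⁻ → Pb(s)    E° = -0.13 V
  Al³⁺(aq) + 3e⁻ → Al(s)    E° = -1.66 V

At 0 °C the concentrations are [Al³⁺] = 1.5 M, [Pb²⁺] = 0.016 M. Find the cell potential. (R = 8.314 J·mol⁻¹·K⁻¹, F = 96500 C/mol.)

The Pb²⁺/Pb couple has the higher reduction potential and acts as the cathode, so E°_cell = -0.13 − (-1.66) = 1.53 V.
Balancing electrons gives n = 6; the reaction quotient is Q = [Al³⁺]^2/[Pb²⁺]^3 = 5.49 × 10^5.
E = E° − (RT/nF) ln Q = 1.53 − (8.314×273)/(6×96500) × (13.216) = 1.530 − 0.052 = 1.478 V.

1.48 V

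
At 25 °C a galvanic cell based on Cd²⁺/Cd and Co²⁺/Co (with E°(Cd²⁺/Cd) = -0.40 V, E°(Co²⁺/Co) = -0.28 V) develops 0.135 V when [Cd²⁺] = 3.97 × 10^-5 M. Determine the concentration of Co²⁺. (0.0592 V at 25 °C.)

1.3 × 10^-4 M

From the Nernst equation, log Q = n(E° − E)/0.0592 = 2(0.12 − 0.135)/0.0592 = -0.507, so Q = 0.311.
With Q = [Cd²⁺]/[Co²⁺] and the known concentrations, [Co²⁺] in the denominator gives [Co²⁺] = 1.3 × 10^-4 M.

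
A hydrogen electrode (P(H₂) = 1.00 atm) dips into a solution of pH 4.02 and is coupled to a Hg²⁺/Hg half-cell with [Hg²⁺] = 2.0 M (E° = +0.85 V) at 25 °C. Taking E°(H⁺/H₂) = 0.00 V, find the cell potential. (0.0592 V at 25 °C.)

1.10 V

The Hg²⁺/Hg couple is the cathode, so E°_cell = 0.85 V; n = 2.
[H⁺] = 10^(−4.02) = 9.5 × 10^-5 M, and Q = [H⁺]^2 / ([Hg²⁺]·P(H₂)) = 4.56 × 10^-9.
E = E° − (0.0592/2) log Q = 0.85 − (0.0592/2)(-8.341) = 1.097 V.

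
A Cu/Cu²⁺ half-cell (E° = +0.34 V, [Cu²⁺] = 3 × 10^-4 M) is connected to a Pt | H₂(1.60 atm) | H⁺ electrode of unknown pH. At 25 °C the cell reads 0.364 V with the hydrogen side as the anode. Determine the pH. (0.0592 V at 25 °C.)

E°_cell = 0.34 V and n = 2.
log Q = n(E° − E)/0.0592 = 2×(0.34 − 0.364)/0.0592 = -0.811.
With Q = [H⁺]^2 / ([Cu²⁺]·P(H₂)), solving for [H⁺] gives log[H⁺] = -2.065, so pH = 2.06.

pH = 2.06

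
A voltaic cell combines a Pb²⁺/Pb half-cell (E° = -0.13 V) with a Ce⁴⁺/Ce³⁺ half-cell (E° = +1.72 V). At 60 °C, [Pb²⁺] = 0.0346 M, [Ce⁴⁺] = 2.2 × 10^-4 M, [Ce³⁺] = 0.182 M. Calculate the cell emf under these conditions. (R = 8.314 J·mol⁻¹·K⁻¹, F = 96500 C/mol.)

1.71 V

The Ce⁴⁺/Ce³⁺ couple has the higher reduction potential and acts as the cathode, so E°_cell = +1.72 − (-0.13) = 1.85 V.
Balancing electrons gives n = 2; the reaction quotient is Q = [Pb²⁺]·[Ce³⁺]^2/[Ce⁴⁺]^2 = 2.37 × 10^4.
E = E° − (RT/nF) ln Q = 1.85 − (8.314×333)/(2×96500) × (10.072) = 1.850 − 0.144 = 1.706 V.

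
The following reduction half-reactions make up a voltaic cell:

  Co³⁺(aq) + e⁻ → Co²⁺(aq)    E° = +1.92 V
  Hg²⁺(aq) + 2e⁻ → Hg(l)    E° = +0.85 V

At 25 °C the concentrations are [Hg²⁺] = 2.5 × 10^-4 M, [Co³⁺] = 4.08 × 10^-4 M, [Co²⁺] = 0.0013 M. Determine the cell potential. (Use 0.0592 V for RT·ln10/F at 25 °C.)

1.15 V

The Co³⁺/Co²⁺ couple has the higher reduction potential and acts as the cathode, so E°_cell = +1.92 − (+0.85) = 1.07 V.
Balancing electrons gives n = 2; the reaction quotient is Q = [Hg²⁺]·[Co²⁺]^2/[Co³⁺]^2 = 0.00254.
At 25 °C, E = E° − (0.0592/n) log Q = 1.07 − (0.0592/2)(-2.595) = 1.070 + 0.077 = 1.147 V.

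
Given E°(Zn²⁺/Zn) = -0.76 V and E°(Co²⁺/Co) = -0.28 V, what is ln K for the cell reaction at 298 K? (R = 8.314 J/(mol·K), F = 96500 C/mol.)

E°_cell = -0.28 − (-0.76) = 0.48 V, with n = 2 electrons transferred.
At equilibrium E = 0, so the Nernst equation gives ln K = nFE°/RT = (2)(96500)(0.48)/((8.314)(298)) = 37.39.

ln K = 37.4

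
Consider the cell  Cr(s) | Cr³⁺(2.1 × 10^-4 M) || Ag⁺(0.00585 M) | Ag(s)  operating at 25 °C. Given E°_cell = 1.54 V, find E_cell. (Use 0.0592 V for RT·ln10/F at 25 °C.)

1.48 V

Balancing electrons gives n = 3; the reaction quotient is Q = [Cr³⁺]/[Ag⁺]^3 = 1050.
At 25 °C, E = E° − (0.0592/n) log Q = 1.54 − (0.0592/3)(3.021) = 1.540 − 0.060 = 1.480 V.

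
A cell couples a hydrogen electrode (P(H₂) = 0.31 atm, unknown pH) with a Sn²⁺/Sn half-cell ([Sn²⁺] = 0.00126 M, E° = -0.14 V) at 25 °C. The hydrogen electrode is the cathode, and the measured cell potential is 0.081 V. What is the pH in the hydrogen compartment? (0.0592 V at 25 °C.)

pH = 2.70

E°_cell = 0.14 V and n = 2.
log Q = n(E° − E)/0.0592 = 2×(0.14 − 0.081)/0.0592 = 1.993.
With Q = [Sn²⁺]·P(H₂) / [H⁺]^2, solving for [H⁺] gives log[H⁺] = -2.701, so pH = 2.70.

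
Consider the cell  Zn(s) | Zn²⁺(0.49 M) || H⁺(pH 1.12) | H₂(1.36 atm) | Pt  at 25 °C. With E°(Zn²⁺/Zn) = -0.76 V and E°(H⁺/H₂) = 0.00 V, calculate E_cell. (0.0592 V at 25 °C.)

The hydrogen couple is the cathode, so E°_cell = 0.76 V; n = 2.
[H⁺] = 10^(−1.12) = 0.076 M, and Q = [Zn²⁺]·P(H₂) / [H⁺]^2 = 116.
E = E° − (0.0592/2) log Q = 0.76 − (0.0592/2)(2.064) = 0.699 V.

0.70 V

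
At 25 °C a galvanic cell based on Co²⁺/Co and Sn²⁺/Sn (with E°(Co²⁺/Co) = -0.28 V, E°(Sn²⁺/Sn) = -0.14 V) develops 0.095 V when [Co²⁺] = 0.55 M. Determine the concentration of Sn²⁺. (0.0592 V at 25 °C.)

From the Nernst equation, log Q = n(E° − E)/0.0592 = 2(0.14 − 0.095)/0.0592 = 1.520, so Q = 33.1.
With Q = [Co²⁺]/[Sn²⁺] and the known concentrations, [Sn²⁺] in the denominator gives [Sn²⁺] = 0.017 M.

0.017 M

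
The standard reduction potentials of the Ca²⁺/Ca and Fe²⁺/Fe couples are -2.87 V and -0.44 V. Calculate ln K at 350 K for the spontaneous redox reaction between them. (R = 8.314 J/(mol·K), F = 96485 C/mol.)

E°_cell = -0.44 − (-2.87) = 2.43 V, with n = 2 electrons transferred.
At equilibrium E = 0, so the Nernst equation gives ln K = nFE°/RT = (2)(96485)(2.43)/((8.314)(350)) = 161.15.

ln K = 161.1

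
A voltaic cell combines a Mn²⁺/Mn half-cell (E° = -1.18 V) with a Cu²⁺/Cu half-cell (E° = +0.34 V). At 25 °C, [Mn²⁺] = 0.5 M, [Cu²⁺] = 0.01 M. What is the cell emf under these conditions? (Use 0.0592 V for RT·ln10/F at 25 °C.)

1.47 V

The Cu²⁺/Cu couple has the higher reduction potential and acts as the cathode, so E°_cell = +0.34 − (-1.18) = 1.52 V.
Balancing electrons gives n = 2; the reaction quotient is Q = [Mn²⁺]/[Cu²⁺] = 50.0.
At 25 °C, E = E° − (0.0592/n) log Q = 1.52 − (0.0592/2)(1.699) = 1.520 − 0.050 = 1.470 V.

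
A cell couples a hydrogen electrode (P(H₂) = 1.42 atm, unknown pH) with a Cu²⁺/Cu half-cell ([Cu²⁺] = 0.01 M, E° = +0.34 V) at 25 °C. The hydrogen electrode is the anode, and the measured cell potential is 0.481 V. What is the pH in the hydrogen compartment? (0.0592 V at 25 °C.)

pH = 3.31

E°_cell = 0.34 V and n = 2.
log Q = n(E° − E)/0.0592 = 2×(0.34 − 0.481)/0.0592 = -4.764.
With Q = [H⁺]^2 / ([Cu²⁺]·P(H₂)), solving for [H⁺] gives log[H⁺] = -3.306, so pH = 3.31.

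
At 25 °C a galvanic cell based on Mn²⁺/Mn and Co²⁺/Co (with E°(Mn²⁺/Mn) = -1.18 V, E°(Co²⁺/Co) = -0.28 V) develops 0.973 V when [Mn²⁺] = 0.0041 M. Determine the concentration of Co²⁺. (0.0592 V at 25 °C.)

1.2 M

From the Nernst equation, log Q = n(E° − E)/0.0592 = 2(0.90 − 0.973)/0.0592 = -2.466, so Q = 0.00342.
With Q = [Mn²⁺]/[Co²⁺] and the known concentrations, [Co²⁺] in the denominator gives [Co²⁺] = 1.2 M.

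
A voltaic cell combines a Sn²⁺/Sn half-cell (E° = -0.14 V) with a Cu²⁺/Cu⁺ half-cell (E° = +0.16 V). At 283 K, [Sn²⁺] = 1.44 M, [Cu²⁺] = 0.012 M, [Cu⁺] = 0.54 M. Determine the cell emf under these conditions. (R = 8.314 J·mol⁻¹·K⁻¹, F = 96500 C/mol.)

0.203 V

The Cu²⁺/Cu⁺ couple has the higher reduction potential and acts as the cathode, so E°_cell = +0.16 − (-0.14) = 0.30 V.
Balancing electrons gives n = 2; the reaction quotient is Q = [Sn²⁺]·[Cu⁺]^2/[Cu²⁺]^2 = 2920.
E = E° − (RT/nF) ln Q = 0.30 − (8.314×283)/(2×96500) × (7.978) = 0.300 − 0.097 = 0.203 V.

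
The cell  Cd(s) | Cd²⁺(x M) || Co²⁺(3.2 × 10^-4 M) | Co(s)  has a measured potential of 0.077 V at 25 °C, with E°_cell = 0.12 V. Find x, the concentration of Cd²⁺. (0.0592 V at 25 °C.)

0.0091 M

From the Nernst equation, log Q = n(E° − E)/0.0592 = 2(0.12 − 0.077)/0.0592 = 1.453, so Q = 28.4.
With Q = [Cd²⁺]/[Co²⁺] and the known concentrations, [Cd²⁺] in the numerator gives [Cd²⁺] = 0.0091 M.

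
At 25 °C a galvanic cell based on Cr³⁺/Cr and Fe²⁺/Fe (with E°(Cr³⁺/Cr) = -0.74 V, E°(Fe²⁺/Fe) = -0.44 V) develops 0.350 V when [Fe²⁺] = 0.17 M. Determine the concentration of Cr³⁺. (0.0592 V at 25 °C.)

From the Nernst equation, log Q = n(E° − E)/0.0592 = 6(0.30 − 0.350)/0.0592 = -5.068, so Q = 8.56 × 10^-6.
With Q = [Cr³⁺]^2/[Fe²⁺]^3 and the known concentrations, [Cr³⁺]^2 in the numerator gives [Cr³⁺] = 2.1 × 10^-4 M.

2.1 × 10^-4 M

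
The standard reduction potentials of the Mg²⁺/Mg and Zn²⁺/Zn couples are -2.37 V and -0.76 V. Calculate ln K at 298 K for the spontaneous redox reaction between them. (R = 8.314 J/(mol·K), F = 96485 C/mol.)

E°_cell = -0.76 − (-2.37) = 1.61 V, with n = 2 electrons transferred.
At equilibrium E = 0, so the Nernst equation gives ln K = nFE°/RT = (2)(96485)(1.61)/((8.314)(298)) = 125.40.

ln K = 125.4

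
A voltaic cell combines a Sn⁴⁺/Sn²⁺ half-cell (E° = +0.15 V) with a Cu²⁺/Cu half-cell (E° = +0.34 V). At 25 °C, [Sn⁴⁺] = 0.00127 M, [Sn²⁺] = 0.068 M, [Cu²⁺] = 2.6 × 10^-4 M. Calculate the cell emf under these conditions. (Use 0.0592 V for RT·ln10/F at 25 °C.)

The Cu²⁺/Cu couple has the higher reduction potential and acts as the cathode, so E°_cell = +0.34 − (+0.15) = 0.19 V.
Balancing electrons gives n = 2; the reaction quotient is Q = [Sn⁴⁺]/([Sn²⁺]·[Cu²⁺]) = 71.8.
At 25 °C, E = E° − (0.0592/n) log Q = 0.19 − (0.0592/2)(1.856) = 0.190 − 0.055 = 0.135 V.

0.135 V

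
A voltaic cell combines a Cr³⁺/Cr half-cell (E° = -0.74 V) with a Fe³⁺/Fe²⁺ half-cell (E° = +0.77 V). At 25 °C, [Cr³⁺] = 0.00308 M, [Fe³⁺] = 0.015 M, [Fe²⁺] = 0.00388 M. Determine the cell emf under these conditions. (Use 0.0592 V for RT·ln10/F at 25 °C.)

The Fe³⁺/Fe²⁺ couple has the higher reduction potential and acts as the cathode, so E°_cell = +0.77 − (-0.74) = 1.51 V.
Balancing electrons gives n = 3; the reaction quotient is Q = [Cr³⁺]·[Fe²⁺]^3/[Fe³⁺]^3 = 5.33 × 10^-5.
At 25 °C, E = E° − (0.0592/n) log Q = 1.51 − (0.0592/3)(-4.273) = 1.510 + 0.084 = 1.594 V.

1.59 V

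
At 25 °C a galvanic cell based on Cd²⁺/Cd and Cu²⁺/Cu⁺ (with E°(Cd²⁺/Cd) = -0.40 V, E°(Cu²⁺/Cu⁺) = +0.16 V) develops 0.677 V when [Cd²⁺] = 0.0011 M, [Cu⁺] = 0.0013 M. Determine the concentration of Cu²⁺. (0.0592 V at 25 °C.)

0.0041 M

From the Nernst equation, log Q = n(E° − E)/0.0592 = 2(0.56 − 0.677)/0.0592 = -3.953, so Q = 1.12 × 10^-4.
With Q = [Cd²⁺]·[Cu⁺]^2/[Cu²⁺]^2 and the known concentrations, [Cu²⁺]^2 in the denominator gives [Cu²⁺] = 0.0041 M.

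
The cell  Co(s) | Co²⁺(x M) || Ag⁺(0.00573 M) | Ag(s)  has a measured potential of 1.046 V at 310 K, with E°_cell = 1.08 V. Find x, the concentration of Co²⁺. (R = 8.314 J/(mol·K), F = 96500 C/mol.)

4.2 × 10^-4 M

From the Nernst equation, ln Q = nF(E° − E)/RT = 2×96500×(1.08 − 1.046)/(8.314×310) = 2.546, so Q = 12.8.
With Q = [Co²⁺]/[Ag⁺]^2 and the known concentrations, [Co²⁺] in the numerator gives [Co²⁺] = 4.2 × 10^-4 M.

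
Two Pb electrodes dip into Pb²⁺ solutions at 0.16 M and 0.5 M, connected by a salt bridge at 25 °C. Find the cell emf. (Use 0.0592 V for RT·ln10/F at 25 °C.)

0.015 V

Both half-cells are Pb²⁺/Pb, so E°_cell = 0. The concentrated side is the cathode; the cell reaction moves Pb²⁺ from high to low concentration with n = 2.
Q = [Pb²⁺]_dilute/[Pb²⁺]_conc = 0.16/0.5 = 0.320.
E = 0 − (0.0592/2) log Q = −(0.0592/2)(-0.495) = 0.0147 V.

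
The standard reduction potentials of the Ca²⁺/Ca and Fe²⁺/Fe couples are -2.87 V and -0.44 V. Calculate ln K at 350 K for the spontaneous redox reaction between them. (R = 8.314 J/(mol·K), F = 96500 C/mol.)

ln K = 161.2

E°_cell = -0.44 − (-2.87) = 2.43 V, with n = 2 electrons transferred.
At equilibrium E = 0, so the Nernst equation gives ln K = nFE°/RT = (2)(96500)(2.43)/((8.314)(350)) = 161.17.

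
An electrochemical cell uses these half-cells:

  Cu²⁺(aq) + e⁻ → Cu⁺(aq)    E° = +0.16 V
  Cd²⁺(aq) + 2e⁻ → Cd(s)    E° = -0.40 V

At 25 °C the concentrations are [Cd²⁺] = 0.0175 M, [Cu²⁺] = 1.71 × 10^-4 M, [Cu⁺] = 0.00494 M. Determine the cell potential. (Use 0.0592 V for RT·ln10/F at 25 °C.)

0.526 V

The Cu²⁺/Cu⁺ couple has the higher reduction potential and acts as the cathode, so E°_cell = +0.16 − (-0.40) = 0.56 V.
Balancing electrons gives n = 2; the reaction quotient is Q = [Cd²⁺]·[Cu⁺]^2/[Cu²⁺]^2 = 14.6.
At 25 °C, E = E° − (0.0592/n) log Q = 0.56 − (0.0592/2)(1.164) = 0.560 − 0.034 = 0.526 V.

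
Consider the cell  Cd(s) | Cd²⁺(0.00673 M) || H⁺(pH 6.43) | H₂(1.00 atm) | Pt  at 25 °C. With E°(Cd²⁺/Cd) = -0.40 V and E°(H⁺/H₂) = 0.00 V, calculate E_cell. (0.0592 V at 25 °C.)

0.084 V

The hydrogen couple is the cathode, so E°_cell = 0.40 V; n = 2.
[H⁺] = 10^(−6.43) = 3.7 × 10^-7 M, and Q = [Cd²⁺]·P(H₂) / [H⁺]^2 = 4.88 × 10^10.
E = E° − (0.0592/2) log Q = 0.40 − (0.0592/2)(10.688) = 0.084 V.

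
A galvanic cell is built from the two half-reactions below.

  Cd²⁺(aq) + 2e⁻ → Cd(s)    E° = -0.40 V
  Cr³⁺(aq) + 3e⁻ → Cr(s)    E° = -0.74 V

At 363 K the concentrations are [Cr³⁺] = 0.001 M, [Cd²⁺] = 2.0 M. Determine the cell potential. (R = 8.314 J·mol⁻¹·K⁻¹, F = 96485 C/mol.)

0.423 V

The Cd²⁺/Cd couple has the higher reduction potential and acts as the cathode, so E°_cell = -0.40 − (-0.74) = 0.34 V.
Balancing electrons gives n = 6; the reaction quotient is Q = [Cr³⁺]^2/[Cd²⁺]^3 = 1.25 × 10^-7.
E = E° − (RT/nF) ln Q = 0.34 − (8.314×363)/(6×96485) × (-15.895) = 0.340 + 0.083 = 0.423 V.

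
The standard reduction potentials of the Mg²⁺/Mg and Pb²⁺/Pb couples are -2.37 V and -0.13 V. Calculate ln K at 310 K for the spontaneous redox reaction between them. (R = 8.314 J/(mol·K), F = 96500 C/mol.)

E°_cell = -0.13 − (-2.37) = 2.24 V, with n = 2 electrons transferred.
At equilibrium E = 0, so the Nernst equation gives ln K = nFE°/RT = (2)(96500)(2.24)/((8.314)(310)) = 167.74.

ln K = 167.7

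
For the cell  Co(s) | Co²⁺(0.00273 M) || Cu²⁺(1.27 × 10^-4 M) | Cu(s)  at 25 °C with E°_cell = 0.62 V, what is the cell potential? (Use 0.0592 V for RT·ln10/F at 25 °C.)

0.581 V

Balancing electrons gives n = 2; the reaction quotient is Q = [Co²⁺]/[Cu²⁺] = 21.5.
At 25 °C, E = E° − (0.0592/n) log Q = 0.62 − (0.0592/2)(1.332) = 0.620 − 0.039 = 0.581 V.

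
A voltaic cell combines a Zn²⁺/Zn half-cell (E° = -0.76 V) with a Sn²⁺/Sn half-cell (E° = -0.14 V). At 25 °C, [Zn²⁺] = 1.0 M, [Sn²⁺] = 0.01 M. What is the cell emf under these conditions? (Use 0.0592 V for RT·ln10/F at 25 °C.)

0.561 V

The Sn²⁺/Sn couple has the higher reduction potential and acts as the cathode, so E°_cell = -0.14 − (-0.76) = 0.62 V.
Balancing electrons gives n = 2; the reaction quotient is Q = [Zn²⁺]/[Sn²⁺] = 100.
At 25 °C, E = E° − (0.0592/n) log Q = 0.62 − (0.0592/2)(2.000) = 0.620 − 0.059 = 0.561 V.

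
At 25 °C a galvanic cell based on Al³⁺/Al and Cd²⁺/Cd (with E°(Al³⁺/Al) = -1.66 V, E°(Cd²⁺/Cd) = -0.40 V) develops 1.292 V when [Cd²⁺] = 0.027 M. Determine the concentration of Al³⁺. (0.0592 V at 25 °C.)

From the Nernst equation, log Q = n(E° − E)/0.0592 = 6(1.26 − 1.292)/0.0592 = -3.243, so Q = 5.71 × 10^-4.
With Q = [Al³⁺]^2/[Cd²⁺]^3 and the known concentrations, [Al³⁺]^2 in the numerator gives [Al³⁺] = 1.1 × 10^-4 M.

1.1 × 10^-4 M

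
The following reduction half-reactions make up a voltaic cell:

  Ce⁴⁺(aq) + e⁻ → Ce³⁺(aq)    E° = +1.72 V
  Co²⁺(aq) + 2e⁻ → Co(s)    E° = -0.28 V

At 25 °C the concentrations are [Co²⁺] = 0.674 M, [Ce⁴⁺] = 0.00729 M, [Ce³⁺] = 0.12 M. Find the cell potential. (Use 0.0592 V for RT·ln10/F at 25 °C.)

The Ce⁴⁺/Ce³⁺ couple has the higher reduction potential and acts as the cathode, so E°_cell = +1.72 − (-0.28) = 2.00 V.
Balancing electrons gives n = 2; the reaction quotient is Q = [Co²⁺]·[Ce³⁺]^2/[Ce⁴⁺]^2 = 183.
At 25 °C, E = E° − (0.0592/n) log Q = 2.00 − (0.0592/2)(2.262) = 2.000 − 0.067 = 1.933 V.

1.93 V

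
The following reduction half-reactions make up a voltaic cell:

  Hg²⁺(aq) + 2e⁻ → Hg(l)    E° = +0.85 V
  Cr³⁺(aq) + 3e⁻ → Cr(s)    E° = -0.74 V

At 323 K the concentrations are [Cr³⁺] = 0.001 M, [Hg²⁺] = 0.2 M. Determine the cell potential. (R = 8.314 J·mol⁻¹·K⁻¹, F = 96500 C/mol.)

The Hg²⁺/Hg couple has the higher reduction potential and acts as the cathode, so E°_cell = +0.85 − (-0.74) = 1.59 V.
Balancing electrons gives n = 6; the reaction quotient is Q = [Cr³⁺]^2/[Hg²⁺]^3 = 1.25 × 10^-4.
E = E° − (RT/nF) ln Q = 1.59 − (8.314×323)/(6×96500) × (-8.987) = 1.590 + 0.042 = 1.632 V.

1.63 V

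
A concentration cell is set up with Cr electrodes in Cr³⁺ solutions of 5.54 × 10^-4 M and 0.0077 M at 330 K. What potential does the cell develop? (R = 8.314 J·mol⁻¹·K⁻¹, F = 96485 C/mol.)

0.025 V

Both half-cells are Cr³⁺/Cr, so E°_cell = 0. The concentrated side is the cathode; the cell reaction moves Cr³⁺ from high to low concentration with n = 3.
Q = [Cr³⁺]_dilute/[Cr³⁺]_conc = 5.54 × 10^-4/0.0077 = 0.0719.
E = 0 − (RT/nF) ln Q = −((8.314×330)/(3×96485))(-2.632) = 0.0249 V.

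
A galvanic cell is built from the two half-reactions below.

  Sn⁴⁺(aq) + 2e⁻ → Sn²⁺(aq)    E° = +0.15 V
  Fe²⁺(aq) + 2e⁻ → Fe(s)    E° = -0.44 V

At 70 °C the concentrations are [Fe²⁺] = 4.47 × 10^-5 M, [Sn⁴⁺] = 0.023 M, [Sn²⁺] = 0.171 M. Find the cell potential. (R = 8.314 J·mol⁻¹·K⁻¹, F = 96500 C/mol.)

The Sn⁴⁺/Sn²⁺ couple has the higher reduction potential and acts as the cathode, so E°_cell = +0.15 − (-0.44) = 0.59 V.
Balancing electrons gives n = 2; the reaction quotient is Q = [Fe²⁺]·[Sn²⁺]/[Sn⁴⁺] = 3.32 × 10^-4.
E = E° − (RT/nF) ln Q = 0.59 − (8.314×343)/(2×96500) × (-8.009) = 0.590 + 0.118 = 0.708 V.

0.708 V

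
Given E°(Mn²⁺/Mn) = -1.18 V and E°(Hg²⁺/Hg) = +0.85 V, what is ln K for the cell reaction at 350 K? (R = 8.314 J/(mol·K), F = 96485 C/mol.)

E°_cell = +0.85 − (-1.18) = 2.03 V, with n = 2 electrons transferred.
At equilibrium E = 0, so the Nernst equation gives ln K = nFE°/RT = (2)(96485)(2.03)/((8.314)(350)) = 134.62.

ln K = 134.6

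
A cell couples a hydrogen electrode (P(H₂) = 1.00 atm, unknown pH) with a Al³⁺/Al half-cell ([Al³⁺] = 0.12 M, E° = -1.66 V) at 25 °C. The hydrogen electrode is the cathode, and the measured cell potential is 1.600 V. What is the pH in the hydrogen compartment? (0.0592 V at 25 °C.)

E°_cell = 1.66 V and n = 6.
log Q = n(E° − E)/0.0592 = 6×(1.66 − 1.600)/0.0592 = 6.081.
With Q = [Al³⁺]^2·P(H₂)^3 / [H⁺]^6, solving for [H⁺] gives log[H⁺] = -1.320, so pH = 1.32.

pH = 1.32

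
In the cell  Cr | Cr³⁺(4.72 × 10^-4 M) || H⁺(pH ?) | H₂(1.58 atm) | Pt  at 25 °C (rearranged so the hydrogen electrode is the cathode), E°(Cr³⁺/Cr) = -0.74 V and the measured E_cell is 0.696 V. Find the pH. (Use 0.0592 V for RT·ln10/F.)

pH = 1.75

E°_cell = 0.74 V and n = 6.
log Q = n(E° − E)/0.0592 = 6×(0.74 − 0.696)/0.0592 = 4.459.
With Q = [Cr³⁺]^2·P(H₂)^3 / [H⁺]^6, solving for [H⁺] gives log[H⁺] = -1.753, so pH = 1.75.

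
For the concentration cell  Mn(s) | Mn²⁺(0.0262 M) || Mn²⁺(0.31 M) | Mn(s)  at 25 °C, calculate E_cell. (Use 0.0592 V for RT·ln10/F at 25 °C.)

Both half-cells are Mn²⁺/Mn, so E°_cell = 0. The concentrated side is the cathode; the cell reaction moves Mn²⁺ from high to low concentration with n = 2.
Q = [Mn²⁺]_dilute/[Mn²⁺]_conc = 0.0262/0.31 = 0.0845.
E = 0 − (0.0592/2) log Q = −(0.0592/2)(-1.073) = 0.0318 V.

0.032 V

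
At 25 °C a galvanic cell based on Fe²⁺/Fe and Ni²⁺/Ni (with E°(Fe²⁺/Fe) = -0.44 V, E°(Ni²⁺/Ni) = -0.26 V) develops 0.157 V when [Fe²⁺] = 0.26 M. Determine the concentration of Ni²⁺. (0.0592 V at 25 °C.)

From the Nernst equation, log Q = n(E° − E)/0.0592 = 2(0.18 − 0.157)/0.0592 = 0.777, so Q = 5.98.
With Q = [Fe²⁺]/[Ni²⁺] and the known concentrations, [Ni²⁺] in the denominator gives [Ni²⁺] = 0.043 M.

0.043 M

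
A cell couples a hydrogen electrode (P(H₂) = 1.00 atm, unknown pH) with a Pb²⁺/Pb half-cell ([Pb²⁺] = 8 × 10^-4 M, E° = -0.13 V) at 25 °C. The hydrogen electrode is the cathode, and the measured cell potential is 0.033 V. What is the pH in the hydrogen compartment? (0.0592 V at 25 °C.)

pH = 3.19

E°_cell = 0.13 V and n = 2.
log Q = n(E° − E)/0.0592 = 2×(0.13 − 0.033)/0.0592 = 3.277.
With Q = [Pb²⁺]·P(H₂) / [H⁺]^2, solving for [H⁺] gives log[H⁺] = -3.187, so pH = 3.19.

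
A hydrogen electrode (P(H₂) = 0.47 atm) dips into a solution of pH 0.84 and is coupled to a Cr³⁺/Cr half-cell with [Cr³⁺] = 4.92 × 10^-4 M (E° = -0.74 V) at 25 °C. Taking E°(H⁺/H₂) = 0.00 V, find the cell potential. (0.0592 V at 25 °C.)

The hydrogen couple is the cathode, so E°_cell = 0.74 V; n = 6.
[H⁺] = 10^(−0.84) = 0.14 M, and Q = [Cr³⁺]^2·P(H₂)^3 / [H⁺]^6 = 0.00276.
E = E° − (0.0592/6) log Q = 0.74 − (0.0592/6)(-2.560) = 0.765 V.

0.77 V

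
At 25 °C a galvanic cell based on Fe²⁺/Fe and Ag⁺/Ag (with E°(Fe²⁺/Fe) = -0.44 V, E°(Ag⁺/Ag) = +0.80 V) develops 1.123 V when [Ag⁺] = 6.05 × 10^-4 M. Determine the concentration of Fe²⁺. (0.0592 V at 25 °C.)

0.0033 M

From the Nernst equation, log Q = n(E° − E)/0.0592 = 2(1.24 − 1.123)/0.0592 = 3.953, so Q = 8970.
With Q = [Fe²⁺]/[Ag⁺]^2 and the known concentrations, [Fe²⁺] in the numerator gives [Fe²⁺] = 0.0033 M.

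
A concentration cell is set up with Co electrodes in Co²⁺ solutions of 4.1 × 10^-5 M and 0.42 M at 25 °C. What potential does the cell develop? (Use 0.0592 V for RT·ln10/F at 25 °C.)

Both half-cells are Co²⁺/Co, so E°_cell = 0. The concentrated side is the cathode; the cell reaction moves Co²⁺ from high to low concentration with n = 2.
Q = [Co²⁺]_dilute/[Co²⁺]_conc = 4.1 × 10^-5/0.42 = 9.76 × 10^-5.
E = 0 − (0.0592/2) log Q = −(0.0592/2)(-4.010) = 0.1187 V.

0.12 V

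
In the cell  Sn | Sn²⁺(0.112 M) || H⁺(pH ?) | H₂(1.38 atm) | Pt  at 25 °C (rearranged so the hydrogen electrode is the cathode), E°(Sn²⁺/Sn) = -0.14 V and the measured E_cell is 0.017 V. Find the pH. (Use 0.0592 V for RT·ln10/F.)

pH = 2.48

E°_cell = 0.14 V and n = 2.
log Q = n(E° − E)/0.0592 = 2×(0.14 − 0.017)/0.0592 = 4.155.
With Q = [Sn²⁺]·P(H₂) / [H⁺]^2, solving for [H⁺] gives log[H⁺] = -2.483, so pH = 2.48.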